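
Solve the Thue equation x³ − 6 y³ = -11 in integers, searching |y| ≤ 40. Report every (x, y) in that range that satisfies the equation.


The equation is x³ - 6y³ = -11. For fixed y, x³ = 6·y³ − 11, so a solution requires the RHS to be a perfect cube.
Strategy: iterate y from -40 to 40, compute RHS = 6·y³ − 11, and check whether it is a (positive or negative) perfect cube.
Check small values of y:
  y = 0: RHS = -11 is not a perfect cube.
  y = 1: RHS = -5 is not a perfect cube.
  y = -1: RHS = -17 is not a perfect cube.
  y = 2: RHS = 37 is not a perfect cube.
  y = -2: RHS = -59 is not a perfect cube.
  y = 3: RHS = 151 is not a perfect cube.
  y = -3: RHS = -173 is not a perfect cube.
Continuing the search up to |y| = 40 finds no solutions either.
No (x, y) in the scanned range satisfies the equation.

No integer solutions with |y| ≤ 40.


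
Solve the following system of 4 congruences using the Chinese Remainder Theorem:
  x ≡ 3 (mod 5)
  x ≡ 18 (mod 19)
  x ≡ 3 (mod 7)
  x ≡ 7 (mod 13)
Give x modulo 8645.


Product of moduli M = 5 · 19 · 7 · 13 = 8645.
Merge one congruence at a time:
  Start: x ≡ 3 (mod 5).
  Combine with x ≡ 18 (mod 19); new modulus lcm = 95.
    Write x = 3 + 5·t and substitute into x ≡ 18 (mod 19): 5·t ≡ 18 − 3 = 15 (mod 19).
    The inverse of 5 mod 19 is 4 (since 5·4 = 20 = 1·19 + 1), so t ≡ 4·15 = 60 ≡ 3 (mod 19).
    Then x = 3 + 5·3 = 18, valid modulo lcm(5, 19) = 95: x ≡ 18 (mod 95).
  Combine with x ≡ 3 (mod 7); new modulus lcm = 665.
    Write x = 18 + 95·t and substitute into x ≡ 3 (mod 7): 95·t ≡ 3 − 18 = -15 (mod 7).
    Reduce coefficients mod 7: 4·t ≡ 6 (mod 7).
    The inverse of 4 mod 7 is 2 (since 4·2 = 8 = 1·7 + 1), so t ≡ 2·6 = 12 ≡ 5 (mod 7).
    Then x = 18 + 95·5 = 493, valid modulo lcm(95, 7) = 665: x ≡ 493 (mod 665).
  Combine with x ≡ 7 (mod 13); new modulus lcm = 8645.
    Write x = 493 + 665·t and substitute into x ≡ 7 (mod 13): 665·t ≡ 7 − 493 = -486 (mod 13).
    Reduce coefficients mod 13: 2·t ≡ 8 (mod 13).
    The inverse of 2 mod 13 is 7 (since 2·7 = 14 = 1·13 + 1), so t ≡ 7·8 = 56 ≡ 4 (mod 13).
    Then x = 493 + 665·4 = 3153, valid modulo lcm(665, 13) = 8645: x ≡ 3153 (mod 8645).
Verify against each original: 3153 mod 5 = 3, 3153 mod 19 = 18, 3153 mod 7 = 3, 3153 mod 13 = 7.

x ≡ 3153 (mod 8645).


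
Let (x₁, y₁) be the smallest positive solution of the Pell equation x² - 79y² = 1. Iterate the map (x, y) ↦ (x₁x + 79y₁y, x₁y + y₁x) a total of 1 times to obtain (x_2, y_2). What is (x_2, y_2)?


Step 1: Find the fundamental solution (x₁, y₁) of x² - 79y² = 1.
  Expand √79 as a continued fraction. a₀ = ⌊√79⌋ = 8; iterate m_{k+1} = d_k·a_k − m_k, d_{k+1} = (79 − m_{k+1}²)/d_k, a_{k+1} = ⌊(a₀ + m_{k+1})/d_{k+1}⌋ (starting m₀ = 0, d₀ = 1), with convergents p_k = a_k·p_{k-1} + p_{k-2}, q_k = a_k·q_{k-1} + q_{k-2} (p₋₁ = 1, q₋₁ = 0):
  k = 0: a₀ = 8; p₀/q₀ = 8/1; p₀² − 79·q₀² = 64 − 79 = -15.
  k = 1: m = 8, d = 15, a = ⌊(8 + 8)/15⌋ = 1; p/q = (1·8 + 1)/(1·1 + 0) = 9/1; p² − 79·q² = 81 − 79 = 2.
  k = 2: m = 7, d = 2, a = ⌊(8 + 7)/2⌋ = 7; p/q = (7·9 + 8)/(7·1 + 1) = 71/8; p² − 79·q² = 5041 − 5056 = -15.
  k = 3: m = 7, d = 15, a = ⌊(8 + 7)/15⌋ = 1; p/q = (1·71 + 9)/(1·8 + 1) = 80/9; p² − 79·q² = 6400 − 6399 = 1.
  The first convergent with p² − 79·q² = 1 gives the fundamental solution (x₁, y₁) = (80, 9).
Step 2: Apply the recurrence (x_{n+1}, y_{n+1}) = (x₁x_n + 79y₁y_n, x₁y_n + y₁x_n) repeatedly.
  From (x_1, y_1) = (80, 9): x_2 = 80·80 + 79·9·9 = 12799; y_2 = 80·9 + 9·80 = 1440.
Step 3: Verify x_2² - 79·y_2² = 163814401 - 163814400 = 1 (should be 1). ✓

(x_1, y_1) = (80, 9); (x_2, y_2) = (12799, 1440).


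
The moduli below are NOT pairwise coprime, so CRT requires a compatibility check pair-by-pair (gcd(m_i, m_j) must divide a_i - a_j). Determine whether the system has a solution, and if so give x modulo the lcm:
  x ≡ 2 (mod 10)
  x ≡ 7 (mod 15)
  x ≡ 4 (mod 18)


Moduli 10, 15, 18 are not pairwise coprime, so CRT works modulo lcm(m_i) when all pairwise compatibility conditions hold.
Pairwise compatibility: gcd(m_i, m_j) must divide a_i - a_j for every pair.
Merge one congruence at a time:
  Start: x ≡ 2 (mod 10).
  Combine with x ≡ 7 (mod 15): gcd(10, 15) = 5; 7 - 2 = 5, which IS divisible by 5, so compatible.
    Write x = 2 + 10·t and substitute into x ≡ 7 (mod 15): 10·t ≡ 7 − 2 = 5 (mod 15).
    Divide the congruence (and modulus) by g = 5: 2·t ≡ 1 (mod 3).
    The inverse of 2 mod 3 is 2 (since 2·2 = 4 = 1·3 + 1), so t ≡ 2·1 = 2 ≡ 2 (mod 3).
    Then x = 2 + 10·2 = 22, valid modulo lcm(10, 15) = 30: x ≡ 22 (mod 30).
  Combine with x ≡ 4 (mod 18): gcd(30, 18) = 6; 4 - 22 = -18, which IS divisible by 6, so compatible.
    Write x = 22 + 30·t and substitute into x ≡ 4 (mod 18): 30·t ≡ 4 − 22 = -18 (mod 18).
    Divide the congruence (and modulus) by g = 6: 5·t ≡ -3 (mod 3).
    Reduce coefficients mod 3: 2·t ≡ 0 (mod 3).
    The inverse of 2 mod 3 is 2 (since 2·2 = 4 = 1·3 + 1), so t ≡ 2·0 = 0 ≡ 0 (mod 3).
    Then x = 22 + 30·0 = 22, valid modulo lcm(30, 18) = 90: x ≡ 22 (mod 90).
Verify: 22 mod 10 = 2, 22 mod 15 = 7, 22 mod 18 = 4.

x ≡ 22 (mod 90).


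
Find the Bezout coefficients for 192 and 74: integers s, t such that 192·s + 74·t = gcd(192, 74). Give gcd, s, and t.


Euclidean algorithm on (192, 74) — divide until remainder is 0:
  192 = 2 · 74 + 44
  74 = 1 · 44 + 30
  44 = 1 · 30 + 14
  30 = 2 · 14 + 2
  14 = 7 · 2 + 0
gcd(192, 74) = 2.
Track Bezout coefficients alongside the remainders: start with r₀ = 192 = a·1 + b·0 (s = 1, t = 0) and r₁ = 74 = a·0 + b·1 (s = 0, t = 1); each new remainder r_{k+1} = r_{k-1} − q_k·r_k inherits s_{k+1} = s_{k-1} − q_k·s_k, t_{k+1} = t_{k-1} − q_k·t_k, so r_k = a·s_k + b·t_k at every step:
  q = 2: r = 44, s = 1 − 2·0 = 1, t = 0 − 2·1 = -2  (check: 192·1 + 74·(-2) = 44)
  q = 1: r = 30, s = 0 − 1·1 = -1, t = 1 − 1·(-2) = 3  (check: 192·(-1) + 74·3 = 30)
  q = 1: r = 14, s = 1 − 1·(-1) = 2, t = -2 − 1·3 = -5  (check: 192·2 + 74·(-5) = 14)
  q = 2: r = 2, s = -1 − 2·2 = -5, t = 3 − 2·(-5) = 13  (check: 192·(-5) + 74·13 = 2)
The row with r = 2 (the gcd) gives the Bezout coefficients s = -5, t = 13.
Result: 192 · (-5) + 74 · (13) = 2.

gcd(192, 74) = 2; s = -5, t = 13 (check: 192·(-5) + 74·13 = 2).


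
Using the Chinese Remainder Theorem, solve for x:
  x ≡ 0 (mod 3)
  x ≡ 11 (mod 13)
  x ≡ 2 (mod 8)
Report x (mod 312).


Moduli 3, 13, 8 are pairwise coprime; by CRT there is a unique solution modulo M = 3 · 13 · 8 = 312.
Solve pairwise, accumulating the modulus:
  Start with x ≡ 0 (mod 3).
  Combine with x ≡ 11 (mod 13): since gcd(3, 13) = 1, we get a unique residue mod 39.
    Write x = 0 + 3·t and substitute into x ≡ 11 (mod 13): 3·t ≡ 11 − 0 = 11 (mod 13).
    The inverse of 3 mod 13 is 9 (since 3·9 = 27 = 2·13 + 1), so t ≡ 9·11 = 99 ≡ 8 (mod 13).
    Then x = 0 + 3·8 = 24, valid modulo lcm(3, 13) = 39: x ≡ 24 (mod 39).
  Combine with x ≡ 2 (mod 8): since gcd(39, 8) = 1, we get a unique residue mod 312.
    Write x = 24 + 39·t and substitute into x ≡ 2 (mod 8): 39·t ≡ 2 − 24 = -22 (mod 8).
    Reduce coefficients mod 8: 7·t ≡ 2 (mod 8).
    The inverse of 7 mod 8 is 7 (since 7·7 = 49 = 6·8 + 1), so t ≡ 7·2 = 14 ≡ 6 (mod 8).
    Then x = 24 + 39·6 = 258, valid modulo lcm(39, 8) = 312: x ≡ 258 (mod 312).
Verify: 258 mod 3 = 0 ✓, 258 mod 13 = 11 ✓, 258 mod 8 = 2 ✓.

x ≡ 258 (mod 312).


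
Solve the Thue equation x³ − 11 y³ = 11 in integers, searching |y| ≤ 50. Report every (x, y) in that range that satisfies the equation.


The equation is x³ - 11y³ = 11. For fixed y, x³ = 11·y³ + 11, so a solution requires the RHS to be a perfect cube.
Strategy: iterate y from -50 to 50, compute RHS = 11·y³ + 11, and check whether it is a (positive or negative) perfect cube.
Check small values of y:
  y = 0: RHS = 11 is not a perfect cube.
  y = 1: RHS = 22 is not a perfect cube.
  y = -1: RHS = 0 = (0)³ ⇒ x = 0 works.
  y = 2: RHS = 99 is not a perfect cube.
  y = -2: RHS = -77 is not a perfect cube.
  y = 3: RHS = 308 is not a perfect cube.
  y = -3: RHS = -286 is not a perfect cube.
Continuing the search up to |y| = 50 finds no further solutions beyond those listed.
Collected solutions: (0, -1).

Solutions (with |y| ≤ 50): (0, -1).


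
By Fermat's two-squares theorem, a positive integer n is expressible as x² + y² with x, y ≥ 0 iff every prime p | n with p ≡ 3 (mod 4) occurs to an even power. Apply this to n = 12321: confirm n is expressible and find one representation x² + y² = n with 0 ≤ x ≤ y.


Step 1: Factor n = 12321 = 3^2 · 37^2.
Step 2: Check the mod-4 condition on each prime factor: 3 ≡ 3 (mod 4), exponent 2 (must be even); 37 ≡ 1 (mod 4), exponent 2.
All primes ≡ 3 (mod 4) appear to even exponent (or don't appear), so by the two-squares theorem n IS expressible as a sum of two squares.
Step 3: Build a representation. Group n = k² · m with k = 3 and m = 37 · 37 = 1369 (a product of primes ≡ 1 (mod 4)); a representation of m scales to one of n via (k·x)² + (k·y)² = k²(x² + y²). Each prime p ≡ 1 (mod 4) is itself a sum of two squares; find a² by testing p − a² for a perfect square:
  37: 37 − 1² = 36 = 6² ⇒ 37 = 1² + 6².
  Combine using the Brahmagupta–Fibonacci identity (a² + b²)(c² + d²) = (ac − bd)² + (ad + bc)² = (ac + bd)² + (ad − bc)²:
  37 · 37 = 1369: from (1² + 6²)(1² + 6²), take (1·1 − 6·6, 1·6 + 6·1) = (1 − 36, 6 + 6) = (-35, 12); dropping signs (only squares matter) gives (35, 12); check 35² + 12² = 1225 + 144 = 1369 ✓.
  Scale by k = 3: (3·35, 3·12) = (105, 36).
Step 4: Order so x ≤ y and verify: 36² + 105² = 1296 + 11025 = 12321 = n. ✓

n = 12321 = 36² + 105² (one valid representation with x ≤ y).


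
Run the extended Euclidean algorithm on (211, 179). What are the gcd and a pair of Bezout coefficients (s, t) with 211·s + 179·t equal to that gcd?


Euclidean algorithm on (211, 179) — divide until remainder is 0:
  211 = 1 · 179 + 32
  179 = 5 · 32 + 19
  32 = 1 · 19 + 13
  19 = 1 · 13 + 6
  13 = 2 · 6 + 1
  6 = 6 · 1 + 0
gcd(211, 179) = 1.
Track Bezout coefficients alongside the remainders: start with r₀ = 211 = a·1 + b·0 (s = 1, t = 0) and r₁ = 179 = a·0 + b·1 (s = 0, t = 1); each new remainder r_{k+1} = r_{k-1} − q_k·r_k inherits s_{k+1} = s_{k-1} − q_k·s_k, t_{k+1} = t_{k-1} − q_k·t_k, so r_k = a·s_k + b·t_k at every step:
  q = 1: r = 32, s = 1 − 1·0 = 1, t = 0 − 1·1 = -1  (check: 211·1 + 179·(-1) = 32)
  q = 5: r = 19, s = 0 − 5·1 = -5, t = 1 − 5·(-1) = 6  (check: 211·(-5) + 179·6 = 19)
  q = 1: r = 13, s = 1 − 1·(-5) = 6, t = -1 − 1·6 = -7  (check: 211·6 + 179·(-7) = 13)
  q = 1: r = 6, s = -5 − 1·6 = -11, t = 6 − 1·(-7) = 13  (check: 211·(-11) + 179·13 = 6)
  q = 2: r = 1, s = 6 − 2·(-11) = 28, t = -7 − 2·13 = -33  (check: 211·28 + 179·(-33) = 1)
The row with r = 1 (the gcd) gives the Bezout coefficients s = 28, t = -33.
Result: 211 · (28) + 179 · (-33) = 1.

gcd(211, 179) = 1; s = 28, t = -33 (check: 211·28 + 179·(-33) = 1).


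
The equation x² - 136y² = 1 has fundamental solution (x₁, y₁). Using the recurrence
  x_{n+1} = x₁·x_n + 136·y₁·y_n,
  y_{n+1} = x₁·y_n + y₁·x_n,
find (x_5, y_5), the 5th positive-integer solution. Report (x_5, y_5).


Step 1: Find the fundamental solution (x₁, y₁) of x² - 136y² = 1.
  Expand √136 as a continued fraction. a₀ = ⌊√136⌋ = 11; iterate m_{k+1} = d_k·a_k − m_k, d_{k+1} = (136 − m_{k+1}²)/d_k, a_{k+1} = ⌊(a₀ + m_{k+1})/d_{k+1}⌋ (starting m₀ = 0, d₀ = 1), with convergents p_k = a_k·p_{k-1} + p_{k-2}, q_k = a_k·q_{k-1} + q_{k-2} (p₋₁ = 1, q₋₁ = 0):
  k = 0: a₀ = 11; p₀/q₀ = 11/1; p₀² − 136·q₀² = 121 − 136 = -15.
  k = 1: m = 11, d = 15, a = ⌊(11 + 11)/15⌋ = 1; p/q = (1·11 + 1)/(1·1 + 0) = 12/1; p² − 136·q² = 144 − 136 = 8.
  k = 2: m = 4, d = 8, a = ⌊(11 + 4)/8⌋ = 1; p/q = (1·12 + 11)/(1·1 + 1) = 23/2; p² − 136·q² = 529 − 544 = -15.
  k = 3: m = 4, d = 15, a = ⌊(11 + 4)/15⌋ = 1; p/q = (1·23 + 12)/(1·2 + 1) = 35/3; p² − 136·q² = 1225 − 1224 = 1.
  The first convergent with p² − 136·q² = 1 gives the fundamental solution (x₁, y₁) = (35, 3).
Step 2: Apply the recurrence (x_{n+1}, y_{n+1}) = (x₁x_n + 136y₁y_n, x₁y_n + y₁x_n) repeatedly.
  From (x_1, y_1) = (35, 3): x_2 = 35·35 + 136·3·3 = 2449; y_2 = 35·3 + 3·35 = 210.
  From (x_2, y_2) = (2449, 210): x_3 = 35·2449 + 136·3·210 = 171395; y_3 = 35·210 + 3·2449 = 14697.
  From (x_3, y_3) = (171395, 14697): x_4 = 35·171395 + 136·3·14697 = 11995201; y_4 = 35·14697 + 3·171395 = 1028580.
  From (x_4, y_4) = (11995201, 1028580): x_5 = 35·11995201 + 136·3·1028580 = 839492675; y_5 = 35·1028580 + 3·11995201 = 71985903.
Step 3: Verify x_5² - 136·y_5² = 704747951378655625 - 704747951378655624 = 1 (should be 1). ✓

(x_1, y_1) = (35, 3); (x_5, y_5) = (839492675, 71985903).


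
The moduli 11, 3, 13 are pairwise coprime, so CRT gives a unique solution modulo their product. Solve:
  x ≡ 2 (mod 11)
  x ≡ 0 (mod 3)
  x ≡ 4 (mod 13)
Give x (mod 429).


Moduli 11, 3, 13 are pairwise coprime; by CRT there is a unique solution modulo M = 11 · 3 · 13 = 429.
Solve pairwise, accumulating the modulus:
  Start with x ≡ 2 (mod 11).
  Combine with x ≡ 0 (mod 3): since gcd(11, 3) = 1, we get a unique residue mod 33.
    Write x = 2 + 11·t and substitute into x ≡ 0 (mod 3): 11·t ≡ 0 − 2 = -2 (mod 3).
    Reduce coefficients mod 3: 2·t ≡ 1 (mod 3).
    The inverse of 2 mod 3 is 2 (since 2·2 = 4 = 1·3 + 1), so t ≡ 2·1 = 2 ≡ 2 (mod 3).
    Then x = 2 + 11·2 = 24, valid modulo lcm(11, 3) = 33: x ≡ 24 (mod 33).
  Combine with x ≡ 4 (mod 13): since gcd(33, 13) = 1, we get a unique residue mod 429.
    Write x = 24 + 33·t and substitute into x ≡ 4 (mod 13): 33·t ≡ 4 − 24 = -20 (mod 13).
    Reduce coefficients mod 13: 7·t ≡ 6 (mod 13).
    The inverse of 7 mod 13 is 2 (since 7·2 = 14 = 1·13 + 1), so t ≡ 2·6 = 12 ≡ 12 (mod 13).
    Then x = 24 + 33·12 = 420, valid modulo lcm(33, 13) = 429: x ≡ 420 (mod 429).
Verify: 420 mod 11 = 2 ✓, 420 mod 3 = 0 ✓, 420 mod 13 = 4 ✓.

x ≡ 420 (mod 429).


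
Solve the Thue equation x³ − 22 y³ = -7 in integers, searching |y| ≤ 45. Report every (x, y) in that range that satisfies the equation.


The equation is x³ - 22y³ = -7. For fixed y, x³ = 22·y³ − 7, so a solution requires the RHS to be a perfect cube.
Strategy: iterate y from -45 to 45, compute RHS = 22·y³ − 7, and check whether it is a (positive or negative) perfect cube.
Check small values of y:
  y = 0: RHS = -7 is not a perfect cube.
  y = 1: RHS = 15 is not a perfect cube.
  y = -1: RHS = -29 is not a perfect cube.
  y = 2: RHS = 169 is not a perfect cube.
  y = -2: RHS = -183 is not a perfect cube.
  y = 3: RHS = 587 is not a perfect cube.
  y = -3: RHS = -601 is not a perfect cube.
Continuing the search up to |y| = 45 finds no solutions either.
No (x, y) in the scanned range satisfies the equation.

No integer solutions with |y| ≤ 45.


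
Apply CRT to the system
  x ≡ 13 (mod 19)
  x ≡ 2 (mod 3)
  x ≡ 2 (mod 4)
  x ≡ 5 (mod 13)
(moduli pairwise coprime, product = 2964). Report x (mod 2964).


Product of moduli M = 19 · 3 · 4 · 13 = 2964.
Merge one congruence at a time:
  Start: x ≡ 13 (mod 19).
  Combine with x ≡ 2 (mod 3); new modulus lcm = 57.
    Write x = 13 + 19·t and substitute into x ≡ 2 (mod 3): 19·t ≡ 2 − 13 = -11 (mod 3).
    Reduce coefficients mod 3: 1·t ≡ 1 (mod 3).
    So t ≡ 1 (mod 3).
    Then x = 13 + 19·1 = 32, valid modulo lcm(19, 3) = 57: x ≡ 32 (mod 57).
  Combine with x ≡ 2 (mod 4); new modulus lcm = 228.
    Write x = 32 + 57·t and substitute into x ≡ 2 (mod 4): 57·t ≡ 2 − 32 = -30 (mod 4).
    Reduce coefficients mod 4: 1·t ≡ 2 (mod 4).
    So t ≡ 2 (mod 4).
    Then x = 32 + 57·2 = 146, valid modulo lcm(57, 4) = 228: x ≡ 146 (mod 228).
  Combine with x ≡ 5 (mod 13); new modulus lcm = 2964.
    Write x = 146 + 228·t and substitute into x ≡ 5 (mod 13): 228·t ≡ 5 − 146 = -141 (mod 13).
    Reduce coefficients mod 13: 7·t ≡ 2 (mod 13).
    The inverse of 7 mod 13 is 2 (since 7·2 = 14 = 1·13 + 1), so t ≡ 2·2 = 4 ≡ 4 (mod 13).
    Then x = 146 + 228·4 = 1058, valid modulo lcm(228, 13) = 2964: x ≡ 1058 (mod 2964).
Verify against each original: 1058 mod 19 = 13, 1058 mod 3 = 2, 1058 mod 4 = 2, 1058 mod 13 = 5.

x ≡ 1058 (mod 2964).


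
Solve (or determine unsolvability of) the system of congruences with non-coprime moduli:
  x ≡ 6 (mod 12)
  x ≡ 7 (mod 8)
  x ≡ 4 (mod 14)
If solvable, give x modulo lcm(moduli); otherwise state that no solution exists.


Moduli 12, 8, 14 are not pairwise coprime, so CRT works modulo lcm(m_i) when all pairwise compatibility conditions hold.
Pairwise compatibility: gcd(m_i, m_j) must divide a_i - a_j for every pair.
Merge one congruence at a time:
  Start: x ≡ 6 (mod 12).
  Combine with x ≡ 7 (mod 8): gcd(12, 8) = 4, and 7 - 6 = 1 is NOT divisible by 4.
    ⇒ system is inconsistent (no integer solution).

No solution (the system is inconsistent).


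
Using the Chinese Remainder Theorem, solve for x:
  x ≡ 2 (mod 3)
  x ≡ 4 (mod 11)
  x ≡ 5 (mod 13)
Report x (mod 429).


Moduli 3, 11, 13 are pairwise coprime; by CRT there is a unique solution modulo M = 3 · 11 · 13 = 429.
Solve pairwise, accumulating the modulus:
  Start with x ≡ 2 (mod 3).
  Combine with x ≡ 4 (mod 11): since gcd(3, 11) = 1, we get a unique residue mod 33.
    Write x = 2 + 3·t and substitute into x ≡ 4 (mod 11): 3·t ≡ 4 − 2 = 2 (mod 11).
    The inverse of 3 mod 11 is 4 (since 3·4 = 12 = 1·11 + 1), so t ≡ 4·2 = 8 ≡ 8 (mod 11).
    Then x = 2 + 3·8 = 26, valid modulo lcm(3, 11) = 33: x ≡ 26 (mod 33).
  Combine with x ≡ 5 (mod 13): since gcd(33, 13) = 1, we get a unique residue mod 429.
    Write x = 26 + 33·t and substitute into x ≡ 5 (mod 13): 33·t ≡ 5 − 26 = -21 (mod 13).
    Reduce coefficients mod 13: 7·t ≡ 5 (mod 13).
    The inverse of 7 mod 13 is 2 (since 7·2 = 14 = 1·13 + 1), so t ≡ 2·5 = 10 ≡ 10 (mod 13).
    Then x = 26 + 33·10 = 356, valid modulo lcm(33, 13) = 429: x ≡ 356 (mod 429).
Verify: 356 mod 3 = 2 ✓, 356 mod 11 = 4 ✓, 356 mod 13 = 5 ✓.

x ≡ 356 (mod 429).


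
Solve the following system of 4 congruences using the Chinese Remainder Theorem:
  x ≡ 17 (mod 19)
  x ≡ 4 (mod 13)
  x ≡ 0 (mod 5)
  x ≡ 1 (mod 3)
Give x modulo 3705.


Product of moduli M = 19 · 13 · 5 · 3 = 3705.
Merge one congruence at a time:
  Start: x ≡ 17 (mod 19).
  Combine with x ≡ 4 (mod 13); new modulus lcm = 247.
    Write x = 17 + 19·t and substitute into x ≡ 4 (mod 13): 19·t ≡ 4 − 17 = -13 (mod 13).
    Reduce coefficients mod 13: 6·t ≡ 0 (mod 13).
    The inverse of 6 mod 13 is 11 (since 6·11 = 66 = 5·13 + 1), so t ≡ 11·0 = 0 ≡ 0 (mod 13).
    Then x = 17 + 19·0 = 17, valid modulo lcm(19, 13) = 247: x ≡ 17 (mod 247).
  Combine with x ≡ 0 (mod 5); new modulus lcm = 1235.
    Write x = 17 + 247·t and substitute into x ≡ 0 (mod 5): 247·t ≡ 0 − 17 = -17 (mod 5).
    Reduce coefficients mod 5: 2·t ≡ 3 (mod 5).
    The inverse of 2 mod 5 is 3 (since 2·3 = 6 = 1·5 + 1), so t ≡ 3·3 = 9 ≡ 4 (mod 5).
    Then x = 17 + 247·4 = 1005, valid modulo lcm(247, 5) = 1235: x ≡ 1005 (mod 1235).
  Combine with x ≡ 1 (mod 3); new modulus lcm = 3705.
    Write x = 1005 + 1235·t and substitute into x ≡ 1 (mod 3): 1235·t ≡ 1 − 1005 = -1004 (mod 3).
    Reduce coefficients mod 3: 2·t ≡ 1 (mod 3).
    The inverse of 2 mod 3 is 2 (since 2·2 = 4 = 1·3 + 1), so t ≡ 2·1 = 2 ≡ 2 (mod 3).
    Then x = 1005 + 1235·2 = 3475, valid modulo lcm(1235, 3) = 3705: x ≡ 3475 (mod 3705).
Verify against each original: 3475 mod 19 = 17, 3475 mod 13 = 4, 3475 mod 5 = 0, 3475 mod 3 = 1.

x ≡ 3475 (mod 3705).


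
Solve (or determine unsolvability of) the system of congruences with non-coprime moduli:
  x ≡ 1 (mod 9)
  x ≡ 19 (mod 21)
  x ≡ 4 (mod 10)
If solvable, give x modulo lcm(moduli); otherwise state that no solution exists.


Moduli 9, 21, 10 are not pairwise coprime, so CRT works modulo lcm(m_i) when all pairwise compatibility conditions hold.
Pairwise compatibility: gcd(m_i, m_j) must divide a_i - a_j for every pair.
Merge one congruence at a time:
  Start: x ≡ 1 (mod 9).
  Combine with x ≡ 19 (mod 21): gcd(9, 21) = 3; 19 - 1 = 18, which IS divisible by 3, so compatible.
    Write x = 1 + 9·t and substitute into x ≡ 19 (mod 21): 9·t ≡ 19 − 1 = 18 (mod 21).
    Divide the congruence (and modulus) by g = 3: 3·t ≡ 6 (mod 7).
    The inverse of 3 mod 7 is 5 (since 3·5 = 15 = 2·7 + 1), so t ≡ 5·6 = 30 ≡ 2 (mod 7).
    Then x = 1 + 9·2 = 19, valid modulo lcm(9, 21) = 63: x ≡ 19 (mod 63).
  Combine with x ≡ 4 (mod 10): gcd(63, 10) = 1; 4 - 19 = -15, which IS divisible by 1, so compatible.
    Write x = 19 + 63·t and substitute into x ≡ 4 (mod 10): 63·t ≡ 4 − 19 = -15 (mod 10).
    Reduce coefficients mod 10: 3·t ≡ 5 (mod 10).
    The inverse of 3 mod 10 is 7 (since 3·7 = 21 = 2·10 + 1), so t ≡ 7·5 = 35 ≡ 5 (mod 10).
    Then x = 19 + 63·5 = 334, valid modulo lcm(63, 10) = 630: x ≡ 334 (mod 630).
Verify: 334 mod 9 = 1, 334 mod 21 = 19, 334 mod 10 = 4.

x ≡ 334 (mod 630).


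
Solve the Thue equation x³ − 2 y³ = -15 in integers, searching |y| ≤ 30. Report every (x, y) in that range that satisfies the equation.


The equation is x³ - 2y³ = -15. For fixed y, x³ = 2·y³ − 15, so a solution requires the RHS to be a perfect cube.
Strategy: iterate y from -30 to 30, compute RHS = 2·y³ − 15, and check whether it is a (positive or negative) perfect cube.
Check small values of y:
  y = 0: RHS = -15 is not a perfect cube.
  y = 1: RHS = -13 is not a perfect cube.
  y = -1: RHS = -17 is not a perfect cube.
  y = 2: RHS = 1 = (1)³ ⇒ x = 1 works.
  y = -2: RHS = -31 is not a perfect cube.
  y = 3: RHS = 39 is not a perfect cube.
  y = -3: RHS = -69 is not a perfect cube.
Continuing the search up to |y| = 30 finds no further solutions beyond those listed.
Collected solutions: (1, 2).

Solutions (with |y| ≤ 30): (1, 2).


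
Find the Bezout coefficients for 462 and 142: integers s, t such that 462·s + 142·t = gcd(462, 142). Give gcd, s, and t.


Euclidean algorithm on (462, 142) — divide until remainder is 0:
  462 = 3 · 142 + 36
  142 = 3 · 36 + 34
  36 = 1 · 34 + 2
  34 = 17 · 2 + 0
gcd(462, 142) = 2.
Track Bezout coefficients alongside the remainders: start with r₀ = 462 = a·1 + b·0 (s = 1, t = 0) and r₁ = 142 = a·0 + b·1 (s = 0, t = 1); each new remainder r_{k+1} = r_{k-1} − q_k·r_k inherits s_{k+1} = s_{k-1} − q_k·s_k, t_{k+1} = t_{k-1} − q_k·t_k, so r_k = a·s_k + b·t_k at every step:
  q = 3: r = 36, s = 1 − 3·0 = 1, t = 0 − 3·1 = -3  (check: 462·1 + 142·(-3) = 36)
  q = 3: r = 34, s = 0 − 3·1 = -3, t = 1 − 3·(-3) = 10  (check: 462·(-3) + 142·10 = 34)
  q = 1: r = 2, s = 1 − 1·(-3) = 4, t = -3 − 1·10 = -13  (check: 462·4 + 142·(-13) = 2)
The row with r = 2 (the gcd) gives the Bezout coefficients s = 4, t = -13.
Result: 462 · (4) + 142 · (-13) = 2.

gcd(462, 142) = 2; s = 4, t = -13 (check: 462·4 + 142·(-13) = 2).


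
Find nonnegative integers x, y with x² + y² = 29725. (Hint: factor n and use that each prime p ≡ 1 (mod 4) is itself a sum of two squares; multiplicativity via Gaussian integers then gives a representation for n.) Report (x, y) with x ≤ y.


Step 1: Factor n = 29725 = 5^2 · 29 · 41.
Step 2: Check the mod-4 condition on each prime factor: 5 ≡ 1 (mod 4), exponent 2; 29 ≡ 1 (mod 4), exponent 1; 41 ≡ 1 (mod 4), exponent 1.
All primes ≡ 3 (mod 4) appear to even exponent (or don't appear), so by the two-squares theorem n IS expressible as a sum of two squares.
Step 3: Build a representation. Group n = k² · m with k = 5 and m = 29 · 41 = 1189 (a product of primes ≡ 1 (mod 4)); a representation of m scales to one of n via (k·x)² + (k·y)² = k²(x² + y²). Each prime p ≡ 1 (mod 4) is itself a sum of two squares; find a² by testing p − a² for a perfect square:
  29: 29 − 1² = 28, 29 − 2² = 25 = 5² ⇒ 29 = 2² + 5².
  41: 41 − 1² = 40, 41 − 2² = 37, 41 − 3² = 32, 41 − 4² = 25 = 5² ⇒ 41 = 4² + 5².
  Combine using the Brahmagupta–Fibonacci identity (a² + b²)(c² + d²) = (ac − bd)² + (ad + bc)² = (ac + bd)² + (ad − bc)²:
  29 · 41 = 1189: from (2² + 5²)(4² + 5²), take (2·4 − 5·5, 2·5 + 5·4) = (8 − 25, 10 + 20) = (-17, 30); dropping signs (only squares matter) gives (17, 30); check 17² + 30² = 289 + 900 = 1189 ✓.
  Scale by k = 5: (5·17, 5·30) = (85, 150).
Step 4: Order so x ≤ y and verify: 85² + 150² = 7225 + 22500 = 29725 = n. ✓

n = 29725 = 85² + 150² (one valid representation with x ≤ y).


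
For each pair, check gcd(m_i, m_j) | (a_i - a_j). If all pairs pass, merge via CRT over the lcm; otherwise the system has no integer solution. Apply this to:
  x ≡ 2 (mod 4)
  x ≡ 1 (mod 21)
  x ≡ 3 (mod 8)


Moduli 4, 21, 8 are not pairwise coprime, so CRT works modulo lcm(m_i) when all pairwise compatibility conditions hold.
Pairwise compatibility: gcd(m_i, m_j) must divide a_i - a_j for every pair.
Merge one congruence at a time:
  Start: x ≡ 2 (mod 4).
  Combine with x ≡ 1 (mod 21): gcd(4, 21) = 1; 1 - 2 = -1, which IS divisible by 1, so compatible.
    Write x = 2 + 4·t and substitute into x ≡ 1 (mod 21): 4·t ≡ 1 − 2 = -1 (mod 21).
    Reduce coefficients mod 21: 4·t ≡ 20 (mod 21).
    The inverse of 4 mod 21 is 16 (since 4·16 = 64 = 3·21 + 1), so t ≡ 16·20 = 320 ≡ 5 (mod 21).
    Then x = 2 + 4·5 = 22, valid modulo lcm(4, 21) = 84: x ≡ 22 (mod 84).
  Combine with x ≡ 3 (mod 8): gcd(84, 8) = 4, and 3 - 22 = -19 is NOT divisible by 4.
    ⇒ system is inconsistent (no integer solution).

No solution (the system is inconsistent).


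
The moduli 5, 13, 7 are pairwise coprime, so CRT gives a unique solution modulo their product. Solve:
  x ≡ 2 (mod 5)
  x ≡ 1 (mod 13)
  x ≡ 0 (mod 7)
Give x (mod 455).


Moduli 5, 13, 7 are pairwise coprime; by CRT there is a unique solution modulo M = 5 · 13 · 7 = 455.
Solve pairwise, accumulating the modulus:
  Start with x ≡ 2 (mod 5).
  Combine with x ≡ 1 (mod 13): since gcd(5, 13) = 1, we get a unique residue mod 65.
    Write x = 2 + 5·t and substitute into x ≡ 1 (mod 13): 5·t ≡ 1 − 2 = -1 (mod 13).
    Reduce coefficients mod 13: 5·t ≡ 12 (mod 13).
    The inverse of 5 mod 13 is 8 (since 5·8 = 40 = 3·13 + 1), so t ≡ 8·12 = 96 ≡ 5 (mod 13).
    Then x = 2 + 5·5 = 27, valid modulo lcm(5, 13) = 65: x ≡ 27 (mod 65).
  Combine with x ≡ 0 (mod 7): since gcd(65, 7) = 1, we get a unique residue mod 455.
    Write x = 27 + 65·t and substitute into x ≡ 0 (mod 7): 65·t ≡ 0 − 27 = -27 (mod 7).
    Reduce coefficients mod 7: 2·t ≡ 1 (mod 7).
    The inverse of 2 mod 7 is 4 (since 2·4 = 8 = 1·7 + 1), so t ≡ 4·1 = 4 ≡ 4 (mod 7).
    Then x = 27 + 65·4 = 287, valid modulo lcm(65, 7) = 455: x ≡ 287 (mod 455).
Verify: 287 mod 5 = 2 ✓, 287 mod 13 = 1 ✓, 287 mod 7 = 0 ✓.

x ≡ 287 (mod 455).


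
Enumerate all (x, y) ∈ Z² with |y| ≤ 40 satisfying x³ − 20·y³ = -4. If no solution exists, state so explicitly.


The equation is x³ - 20y³ = -4. For fixed y, x³ = 20·y³ − 4, so a solution requires the RHS to be a perfect cube.
Strategy: iterate y from -40 to 40, compute RHS = 20·y³ − 4, and check whether it is a (positive or negative) perfect cube.
Check small values of y:
  y = 0: RHS = -4 is not a perfect cube.
  y = 1: RHS = 16 is not a perfect cube.
  y = -1: RHS = -24 is not a perfect cube.
  y = 2: RHS = 156 is not a perfect cube.
  y = -2: RHS = -164 is not a perfect cube.
  y = 3: RHS = 536 is not a perfect cube.
  y = -3: RHS = -544 is not a perfect cube.
Continuing the search up to |y| = 40 finds no solutions either.
No (x, y) in the scanned range satisfies the equation.

No integer solutions with |y| ≤ 40.


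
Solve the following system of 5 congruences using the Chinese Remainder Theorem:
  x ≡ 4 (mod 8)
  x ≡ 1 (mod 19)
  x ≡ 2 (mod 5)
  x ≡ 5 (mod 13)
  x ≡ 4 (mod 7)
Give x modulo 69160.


Product of moduli M = 8 · 19 · 5 · 13 · 7 = 69160.
Merge one congruence at a time:
  Start: x ≡ 4 (mod 8).
  Combine with x ≡ 1 (mod 19); new modulus lcm = 152.
    Write x = 4 + 8·t and substitute into x ≡ 1 (mod 19): 8·t ≡ 1 − 4 = -3 (mod 19).
    Reduce coefficients mod 19: 8·t ≡ 16 (mod 19).
    The inverse of 8 mod 19 is 12 (since 8·12 = 96 = 5·19 + 1), so t ≡ 12·16 = 192 ≡ 2 (mod 19).
    Then x = 4 + 8·2 = 20, valid modulo lcm(8, 19) = 152: x ≡ 20 (mod 152).
  Combine with x ≡ 2 (mod 5); new modulus lcm = 760.
    Write x = 20 + 152·t and substitute into x ≡ 2 (mod 5): 152·t ≡ 2 − 20 = -18 (mod 5).
    Reduce coefficients mod 5: 2·t ≡ 2 (mod 5).
    The inverse of 2 mod 5 is 3 (since 2·3 = 6 = 1·5 + 1), so t ≡ 3·2 = 6 ≡ 1 (mod 5).
    Then x = 20 + 152·1 = 172, valid modulo lcm(152, 5) = 760: x ≡ 172 (mod 760).
  Combine with x ≡ 5 (mod 13); new modulus lcm = 9880.
    Write x = 172 + 760·t and substitute into x ≡ 5 (mod 13): 760·t ≡ 5 − 172 = -167 (mod 13).
    Reduce coefficients mod 13: 6·t ≡ 2 (mod 13).
    The inverse of 6 mod 13 is 11 (since 6·11 = 66 = 5·13 + 1), so t ≡ 11·2 = 22 ≡ 9 (mod 13).
    Then x = 172 + 760·9 = 7012, valid modulo lcm(760, 13) = 9880: x ≡ 7012 (mod 9880).
  Combine with x ≡ 4 (mod 7); new modulus lcm = 69160.
    Write x = 7012 + 9880·t and substitute into x ≡ 4 (mod 7): 9880·t ≡ 4 − 7012 = -7008 (mod 7).
    Reduce coefficients mod 7: 3·t ≡ 6 (mod 7).
    The inverse of 3 mod 7 is 5 (since 3·5 = 15 = 2·7 + 1), so t ≡ 5·6 = 30 ≡ 2 (mod 7).
    Then x = 7012 + 9880·2 = 26772, valid modulo lcm(9880, 7) = 69160: x ≡ 26772 (mod 69160).
Verify against each original: 26772 mod 8 = 4, 26772 mod 19 = 1, 26772 mod 5 = 2, 26772 mod 13 = 5, 26772 mod 7 = 4.

x ≡ 26772 (mod 69160).


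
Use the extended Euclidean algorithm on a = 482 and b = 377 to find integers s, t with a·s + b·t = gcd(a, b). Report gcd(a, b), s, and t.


Euclidean algorithm on (482, 377) — divide until remainder is 0:
  482 = 1 · 377 + 105
  377 = 3 · 105 + 62
  105 = 1 · 62 + 43
  62 = 1 · 43 + 19
  43 = 2 · 19 + 5
  19 = 3 · 5 + 4
  5 = 1 · 4 + 1
  4 = 4 · 1 + 0
gcd(482, 377) = 1.
Track Bezout coefficients alongside the remainders: start with r₀ = 482 = a·1 + b·0 (s = 1, t = 0) and r₁ = 377 = a·0 + b·1 (s = 0, t = 1); each new remainder r_{k+1} = r_{k-1} − q_k·r_k inherits s_{k+1} = s_{k-1} − q_k·s_k, t_{k+1} = t_{k-1} − q_k·t_k, so r_k = a·s_k + b·t_k at every step:
  q = 1: r = 105, s = 1 − 1·0 = 1, t = 0 − 1·1 = -1  (check: 482·1 + 377·(-1) = 105)
  q = 3: r = 62, s = 0 − 3·1 = -3, t = 1 − 3·(-1) = 4  (check: 482·(-3) + 377·4 = 62)
  q = 1: r = 43, s = 1 − 1·(-3) = 4, t = -1 − 1·4 = -5  (check: 482·4 + 377·(-5) = 43)
  q = 1: r = 19, s = -3 − 1·4 = -7, t = 4 − 1·(-5) = 9  (check: 482·(-7) + 377·9 = 19)
  q = 2: r = 5, s = 4 − 2·(-7) = 18, t = -5 − 2·9 = -23  (check: 482·18 + 377·(-23) = 5)
  q = 3: r = 4, s = -7 − 3·18 = -61, t = 9 − 3·(-23) = 78  (check: 482·(-61) + 377·78 = 4)
  q = 1: r = 1, s = 18 − 1·(-61) = 79, t = -23 − 1·78 = -101  (check: 482·79 + 377·(-101) = 1)
The row with r = 1 (the gcd) gives the Bezout coefficients s = 79, t = -101.
Result: 482 · (79) + 377 · (-101) = 1.

gcd(482, 377) = 1; s = 79, t = -101 (check: 482·79 + 377·(-101) = 1).


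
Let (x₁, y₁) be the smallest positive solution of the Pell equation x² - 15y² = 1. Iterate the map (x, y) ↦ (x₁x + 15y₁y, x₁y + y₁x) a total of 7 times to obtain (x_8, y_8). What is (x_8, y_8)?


Step 1: Find the fundamental solution (x₁, y₁) of x² - 15y² = 1.
  Expand √15 as a continued fraction. a₀ = ⌊√15⌋ = 3; iterate m_{k+1} = d_k·a_k − m_k, d_{k+1} = (15 − m_{k+1}²)/d_k, a_{k+1} = ⌊(a₀ + m_{k+1})/d_{k+1}⌋ (starting m₀ = 0, d₀ = 1), with convergents p_k = a_k·p_{k-1} + p_{k-2}, q_k = a_k·q_{k-1} + q_{k-2} (p₋₁ = 1, q₋₁ = 0):
  k = 0: a₀ = 3; p₀/q₀ = 3/1; p₀² − 15·q₀² = 9 − 15 = -6.
  k = 1: m = 3, d = 6, a = ⌊(3 + 3)/6⌋ = 1; p/q = (1·3 + 1)/(1·1 + 0) = 4/1; p² − 15·q² = 16 − 15 = 1.
  The first convergent with p² − 15·q² = 1 gives the fundamental solution (x₁, y₁) = (4, 1).
Step 2: Apply the recurrence (x_{n+1}, y_{n+1}) = (x₁x_n + 15y₁y_n, x₁y_n + y₁x_n) repeatedly.
  From (x_1, y_1) = (4, 1): x_2 = 4·4 + 15·1·1 = 31; y_2 = 4·1 + 1·4 = 8.
  From (x_2, y_2) = (31, 8): x_3 = 4·31 + 15·1·8 = 244; y_3 = 4·8 + 1·31 = 63.
  From (x_3, y_3) = (244, 63): x_4 = 4·244 + 15·1·63 = 1921; y_4 = 4·63 + 1·244 = 496.
  From (x_4, y_4) = (1921, 496): x_5 = 4·1921 + 15·1·496 = 15124; y_5 = 4·496 + 1·1921 = 3905.
  From (x_5, y_5) = (15124, 3905): x_6 = 4·15124 + 15·1·3905 = 119071; y_6 = 4·3905 + 1·15124 = 30744.
  From (x_6, y_6) = (119071, 30744): x_7 = 4·119071 + 15·1·30744 = 937444; y_7 = 4·30744 + 1·119071 = 242047.
  From (x_7, y_7) = (937444, 242047): x_8 = 4·937444 + 15·1·242047 = 7380481; y_8 = 4·242047 + 1·937444 = 1905632.
Step 3: Verify x_8² - 15·y_8² = 54471499791361 - 54471499791360 = 1 (should be 1). ✓

(x_1, y_1) = (4, 1); (x_8, y_8) = (7380481, 1905632).


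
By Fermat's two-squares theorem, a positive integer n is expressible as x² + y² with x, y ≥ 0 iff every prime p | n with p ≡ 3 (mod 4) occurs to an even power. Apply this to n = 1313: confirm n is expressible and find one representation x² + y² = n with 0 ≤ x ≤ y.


Step 1: Factor n = 1313 = 13 · 101.
Step 2: Check the mod-4 condition on each prime factor: 13 ≡ 1 (mod 4), exponent 1; 101 ≡ 1 (mod 4), exponent 1.
All primes ≡ 3 (mod 4) appear to even exponent (or don't appear), so by the two-squares theorem n IS expressible as a sum of two squares.
Step 3: Build a representation. Here n = 13 · 101 is a product of primes ≡ 1 (mod 4). Each prime p ≡ 1 (mod 4) is itself a sum of two squares; find a² by testing p − a² for a perfect square:
  13: 13 − 1² = 12, 13 − 2² = 9 = 3² ⇒ 13 = 2² + 3².
  101: 101 − 1² = 100 = 10² ⇒ 101 = 1² + 10².
  Combine using the Brahmagupta–Fibonacci identity (a² + b²)(c² + d²) = (ac − bd)² + (ad + bc)² = (ac + bd)² + (ad − bc)²:
  13 · 101 = 1313: from (2² + 3²)(1² + 10²), take (2·1 − 3·10, 2·10 + 3·1) = (2 − 30, 20 + 3) = (-28, 23); dropping signs (only squares matter) gives (28, 23); check 28² + 23² = 784 + 529 = 1313 ✓.
Step 4: Order so x ≤ y and verify: 23² + 28² = 529 + 784 = 1313 = n. ✓

n = 1313 = 23² + 28² (one valid representation with x ≤ y).


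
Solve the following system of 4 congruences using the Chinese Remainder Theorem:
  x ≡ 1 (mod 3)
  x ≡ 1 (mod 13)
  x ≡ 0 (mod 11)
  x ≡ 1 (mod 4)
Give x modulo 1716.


Product of moduli M = 3 · 13 · 11 · 4 = 1716.
Merge one congruence at a time:
  Start: x ≡ 1 (mod 3).
  Combine with x ≡ 1 (mod 13); new modulus lcm = 39.
    Write x = 1 + 3·t and substitute into x ≡ 1 (mod 13): 3·t ≡ 1 − 1 = 0 (mod 13).
    The inverse of 3 mod 13 is 9 (since 3·9 = 27 = 2·13 + 1), so t ≡ 9·0 = 0 ≡ 0 (mod 13).
    Then x = 1 + 3·0 = 1, valid modulo lcm(3, 13) = 39: x ≡ 1 (mod 39).
  Combine with x ≡ 0 (mod 11); new modulus lcm = 429.
    Write x = 1 + 39·t and substitute into x ≡ 0 (mod 11): 39·t ≡ 0 − 1 = -1 (mod 11).
    Reduce coefficients mod 11: 6·t ≡ 10 (mod 11).
    The inverse of 6 mod 11 is 2 (since 6·2 = 12 = 1·11 + 1), so t ≡ 2·10 = 20 ≡ 9 (mod 11).
    Then x = 1 + 39·9 = 352, valid modulo lcm(39, 11) = 429: x ≡ 352 (mod 429).
  Combine with x ≡ 1 (mod 4); new modulus lcm = 1716.
    Write x = 352 + 429·t and substitute into x ≡ 1 (mod 4): 429·t ≡ 1 − 352 = -351 (mod 4).
    Reduce coefficients mod 4: 1·t ≡ 1 (mod 4).
    So t ≡ 1 (mod 4).
    Then x = 352 + 429·1 = 781, valid modulo lcm(429, 4) = 1716: x ≡ 781 (mod 1716).
Verify against each original: 781 mod 3 = 1, 781 mod 13 = 1, 781 mod 11 = 0, 781 mod 4 = 1.

x ≡ 781 (mod 1716).


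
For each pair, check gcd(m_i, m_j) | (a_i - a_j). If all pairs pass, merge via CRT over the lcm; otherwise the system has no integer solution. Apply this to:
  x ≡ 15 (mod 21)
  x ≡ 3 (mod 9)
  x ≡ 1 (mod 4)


Moduli 21, 9, 4 are not pairwise coprime, so CRT works modulo lcm(m_i) when all pairwise compatibility conditions hold.
Pairwise compatibility: gcd(m_i, m_j) must divide a_i - a_j for every pair.
Merge one congruence at a time:
  Start: x ≡ 15 (mod 21).
  Combine with x ≡ 3 (mod 9): gcd(21, 9) = 3; 3 - 15 = -12, which IS divisible by 3, so compatible.
    Write x = 15 + 21·t and substitute into x ≡ 3 (mod 9): 21·t ≡ 3 − 15 = -12 (mod 9).
    Divide the congruence (and modulus) by g = 3: 7·t ≡ -4 (mod 3).
    Reduce coefficients mod 3: 1·t ≡ 2 (mod 3).
    So t ≡ 2 (mod 3).
    Then x = 15 + 21·2 = 57, valid modulo lcm(21, 9) = 63: x ≡ 57 (mod 63).
  Combine with x ≡ 1 (mod 4): gcd(63, 4) = 1; 1 - 57 = -56, which IS divisible by 1, so compatible.
    Write x = 57 + 63·t and substitute into x ≡ 1 (mod 4): 63·t ≡ 1 − 57 = -56 (mod 4).
    Reduce coefficients mod 4: 3·t ≡ 0 (mod 4).
    The inverse of 3 mod 4 is 3 (since 3·3 = 9 = 2·4 + 1), so t ≡ 3·0 = 0 ≡ 0 (mod 4).
    Then x = 57 + 63·0 = 57, valid modulo lcm(63, 4) = 252: x ≡ 57 (mod 252).
Verify: 57 mod 21 = 15, 57 mod 9 = 3, 57 mod 4 = 1.

x ≡ 57 (mod 252).


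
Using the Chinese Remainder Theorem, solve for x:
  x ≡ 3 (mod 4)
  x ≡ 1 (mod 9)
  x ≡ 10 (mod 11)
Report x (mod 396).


Moduli 4, 9, 11 are pairwise coprime; by CRT there is a unique solution modulo M = 4 · 9 · 11 = 396.
Solve pairwise, accumulating the modulus:
  Start with x ≡ 3 (mod 4).
  Combine with x ≡ 1 (mod 9): since gcd(4, 9) = 1, we get a unique residue mod 36.
    Write x = 3 + 4·t and substitute into x ≡ 1 (mod 9): 4·t ≡ 1 − 3 = -2 (mod 9).
    Reduce coefficients mod 9: 4·t ≡ 7 (mod 9).
    The inverse of 4 mod 9 is 7 (since 4·7 = 28 = 3·9 + 1), so t ≡ 7·7 = 49 ≡ 4 (mod 9).
    Then x = 3 + 4·4 = 19, valid modulo lcm(4, 9) = 36: x ≡ 19 (mod 36).
  Combine with x ≡ 10 (mod 11): since gcd(36, 11) = 1, we get a unique residue mod 396.
    Write x = 19 + 36·t and substitute into x ≡ 10 (mod 11): 36·t ≡ 10 − 19 = -9 (mod 11).
    Reduce coefficients mod 11: 3·t ≡ 2 (mod 11).
    The inverse of 3 mod 11 is 4 (since 3·4 = 12 = 1·11 + 1), so t ≡ 4·2 = 8 ≡ 8 (mod 11).
    Then x = 19 + 36·8 = 307, valid modulo lcm(36, 11) = 396: x ≡ 307 (mod 396).
Verify: 307 mod 4 = 3 ✓, 307 mod 9 = 1 ✓, 307 mod 11 = 10 ✓.

x ≡ 307 (mod 396).


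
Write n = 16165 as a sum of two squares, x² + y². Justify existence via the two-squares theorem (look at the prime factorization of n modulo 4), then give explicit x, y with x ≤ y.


Step 1: Factor n = 16165 = 5 · 53 · 61.
Step 2: Check the mod-4 condition on each prime factor: 5 ≡ 1 (mod 4), exponent 1; 53 ≡ 1 (mod 4), exponent 1; 61 ≡ 1 (mod 4), exponent 1.
All primes ≡ 3 (mod 4) appear to even exponent (or don't appear), so by the two-squares theorem n IS expressible as a sum of two squares.
Step 3: Build a representation. Here n = 5 · 53 · 61 is a product of primes ≡ 1 (mod 4). Each prime p ≡ 1 (mod 4) is itself a sum of two squares; find a² by testing p − a² for a perfect square:
  5: 5 − 1² = 4 = 2² ⇒ 5 = 1² + 2².
  53: 53 − 1² = 52, 53 − 2² = 49 = 7² ⇒ 53 = 2² + 7².
  61: 61 − 1² = 60, 61 − 2² = 57, 61 − 3² = 52, 61 − 4² = 45, 61 − 5² = 36 = 6² ⇒ 61 = 5² + 6².
  Combine using the Brahmagupta–Fibonacci identity (a² + b²)(c² + d²) = (ac − bd)² + (ad + bc)² = (ac + bd)² + (ad − bc)²:
  5 · 53 = 265: from (1² + 2²)(2² + 7²), take (1·2 − 2·7, 1·7 + 2·2) = (2 − 14, 7 + 4) = (-12, 11); dropping signs (only squares matter) gives (12, 11); check 12² + 11² = 144 + 121 = 265 ✓.
  265 · 61 = 16165: from (12² + 11²)(5² + 6²), take (12·5 − 11·6, 12·6 + 11·5) = (60 − 66, 72 + 55) = (-6, 127); dropping signs (only squares matter) gives (6, 127); check 6² + 127² = 36 + 16129 = 16165 ✓.
Step 4: Order so x ≤ y and verify: 6² + 127² = 36 + 16129 = 16165 = n. ✓

n = 16165 = 6² + 127² (one valid representation with x ≤ y).
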